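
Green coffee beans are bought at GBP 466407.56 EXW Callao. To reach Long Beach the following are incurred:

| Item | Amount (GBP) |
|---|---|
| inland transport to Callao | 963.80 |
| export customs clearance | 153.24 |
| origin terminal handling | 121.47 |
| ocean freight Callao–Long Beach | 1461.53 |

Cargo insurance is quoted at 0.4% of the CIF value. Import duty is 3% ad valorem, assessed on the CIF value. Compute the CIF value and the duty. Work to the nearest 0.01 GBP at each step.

CIF value: GBP 470991.57; import duty: GBP 14129.75

Let C be the CIF value. C = EXW price + pre-shipment costs + freight + 0.4% × C
C − 0.4% × C = 466407.56 + 963.80 + 153.24 + 121.47 + 1461.53
0.996 × C = 469107.60
C = 469107.60 / 0.996 = 470991.57
Insurance premium = 0.4% × 470991.57 = 1883.97
Import duty = 470991.57 × 3% = 14129.75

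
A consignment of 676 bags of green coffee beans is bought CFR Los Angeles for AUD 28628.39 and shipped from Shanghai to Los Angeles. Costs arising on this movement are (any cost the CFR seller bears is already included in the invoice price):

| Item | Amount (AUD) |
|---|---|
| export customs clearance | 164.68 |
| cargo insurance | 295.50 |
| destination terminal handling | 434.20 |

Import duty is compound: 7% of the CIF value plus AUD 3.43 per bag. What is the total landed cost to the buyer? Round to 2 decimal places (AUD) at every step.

CFR: the seller pays costs through ocean freight to the destination port, but not insurance.
Already in the invoice (seller's account under CFR): export clearance — exclude.
CIF value = CFR price + insurance = 28628.39 + 295.50 = 28923.89
Ad valorem component: 28923.89 × 7% = 2024.67
Specific component: 676 × 3.43 = 2318.68
Import duty = 2024.67 + 2318.68 = 4343.35
Buyer bears: insurance 295.50 + destination terminal 434.20 + duty 4343.35 = 5073.05
Landed cost = invoice 28628.39 + 5073.05 = 33701.44

Total landed cost: AUD 33701.44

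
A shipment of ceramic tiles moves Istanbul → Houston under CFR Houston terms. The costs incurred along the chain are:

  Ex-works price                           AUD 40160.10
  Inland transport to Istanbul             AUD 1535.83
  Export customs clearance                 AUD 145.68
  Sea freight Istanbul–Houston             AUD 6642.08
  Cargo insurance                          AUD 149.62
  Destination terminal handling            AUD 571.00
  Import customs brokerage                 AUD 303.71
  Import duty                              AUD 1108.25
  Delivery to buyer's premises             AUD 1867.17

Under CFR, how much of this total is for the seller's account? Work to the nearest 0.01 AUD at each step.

CFR: the seller pays costs through ocean freight to the destination port, but not insurance.
Seller's account: goods 40160.10 + inland to port 1535.83 + export clearance 145.68 + freight 6642.08 = 48483.69
Buyer's account: insurance 149.62 + destination terminal 571.00 + brokerage 303.71 + duty 1108.25 + delivery 1867.17 = 3999.75

Seller's account: AUD 48483.69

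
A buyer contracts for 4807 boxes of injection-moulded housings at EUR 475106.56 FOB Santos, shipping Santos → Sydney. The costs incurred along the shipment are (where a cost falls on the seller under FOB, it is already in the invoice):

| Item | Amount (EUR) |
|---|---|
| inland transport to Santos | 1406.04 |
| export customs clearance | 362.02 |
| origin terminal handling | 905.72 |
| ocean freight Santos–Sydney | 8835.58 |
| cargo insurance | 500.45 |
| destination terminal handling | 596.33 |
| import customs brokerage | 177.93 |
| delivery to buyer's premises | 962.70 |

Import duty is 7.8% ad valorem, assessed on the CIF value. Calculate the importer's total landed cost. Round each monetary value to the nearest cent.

Total landed cost: EUR 523966.07

FOB: the seller bears costs until goods are on board at the origin port; the buyer bears freight, insurance and all costs thereafter.
Already in the invoice (seller's account under FOB): inland to port, export clearance, origin terminal — exclude.
CIF value = FOB price + freight + insurance = 475106.56 + 8835.58 + 500.45 = 484442.59
Import duty = 484442.59 × 7.8% = 37786.52
Buyer bears: freight 8835.58 + insurance 500.45 + destination terminal 596.33 + brokerage 177.93 + delivery 962.70 + duty 37786.52 = 48859.51
Landed cost = invoice 475106.56 + 48859.51 = 523966.07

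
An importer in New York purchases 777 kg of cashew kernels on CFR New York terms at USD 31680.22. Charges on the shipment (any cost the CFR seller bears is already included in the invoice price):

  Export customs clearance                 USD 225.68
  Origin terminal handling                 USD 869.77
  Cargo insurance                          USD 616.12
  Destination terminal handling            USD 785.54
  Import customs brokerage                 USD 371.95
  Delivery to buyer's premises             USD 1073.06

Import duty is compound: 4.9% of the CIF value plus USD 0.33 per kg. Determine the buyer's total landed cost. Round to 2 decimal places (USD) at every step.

CFR: the seller pays costs through ocean freight to the destination port, but not insurance.
Already in the invoice (seller's account under CFR): export clearance, origin terminal — exclude.
CIF value = CFR price + insurance = 31680.22 + 616.12 = 32296.34
Ad valorem component: 32296.34 × 4.9% = 1582.52
Specific component: 777 × 0.33 = 256.41
Import duty = 1582.52 + 256.41 = 1838.93
Buyer bears: insurance 616.12 + destination terminal 785.54 + brokerage 371.95 + delivery 1073.06 + duty 1838.93 = 4685.60
Landed cost = invoice 31680.22 + 4685.60 = 36365.82

Total landed cost: USD 36365.82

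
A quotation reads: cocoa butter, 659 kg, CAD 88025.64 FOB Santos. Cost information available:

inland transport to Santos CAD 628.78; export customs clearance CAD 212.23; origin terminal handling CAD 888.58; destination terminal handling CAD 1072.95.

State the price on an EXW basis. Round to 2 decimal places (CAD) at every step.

Not relevant to the conversion: destination terminal — on the buyer under both terms; not part of either seller's price.
From FOB to EXW, the seller no longer bears: inland to port, export clearance, origin terminal.
EXW price = 88025.64 − 628.78 − 212.23 − 888.58 = 86296.05

EXW price: CAD 86296.05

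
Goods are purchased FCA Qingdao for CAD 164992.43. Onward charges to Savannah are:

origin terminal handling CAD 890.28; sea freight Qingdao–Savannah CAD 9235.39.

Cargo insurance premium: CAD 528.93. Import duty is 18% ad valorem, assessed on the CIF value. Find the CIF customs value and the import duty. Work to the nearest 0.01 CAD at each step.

CIF = FCA price + pre-shipment costs + freight + insurance
CIF = 164992.43 + 890.28 + 9235.39 + 528.93 = 175647.03
Import duty = 175647.03 × 18% = 31616.47

CIF value: CAD 175647.03; import duty: CAD 31616.47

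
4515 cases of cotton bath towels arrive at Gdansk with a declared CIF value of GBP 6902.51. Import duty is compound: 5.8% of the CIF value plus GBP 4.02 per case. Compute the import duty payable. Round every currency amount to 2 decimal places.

Ad valorem component: 6902.51 × 5.8% = 400.35
Specific component: 4515 × 4.02 = 18150.30
Import duty = 400.35 + 18150.30 = 18550.65

Import duty: GBP 18550.65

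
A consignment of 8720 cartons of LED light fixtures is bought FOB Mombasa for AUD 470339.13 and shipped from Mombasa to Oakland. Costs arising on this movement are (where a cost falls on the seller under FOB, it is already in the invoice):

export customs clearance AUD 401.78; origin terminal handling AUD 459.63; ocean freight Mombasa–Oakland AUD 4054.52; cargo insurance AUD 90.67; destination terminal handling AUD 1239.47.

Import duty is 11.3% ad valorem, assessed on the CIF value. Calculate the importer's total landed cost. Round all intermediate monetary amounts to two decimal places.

Total landed cost: AUD 529340.52

FOB: the seller bears costs until goods are on board at the origin port; the buyer bears freight, insurance and all costs thereafter.
Already in the invoice (seller's account under FOB): export clearance, origin terminal — exclude.
CIF value = FOB price + freight + insurance = 470339.13 + 4054.52 + 90.67 = 474484.32
Import duty = 474484.32 × 11.3% = 53616.73
Buyer bears: freight 4054.52 + insurance 90.67 + destination terminal 1239.47 + duty 53616.73 = 59001.39
Landed cost = invoice 470339.13 + 59001.39 = 529340.52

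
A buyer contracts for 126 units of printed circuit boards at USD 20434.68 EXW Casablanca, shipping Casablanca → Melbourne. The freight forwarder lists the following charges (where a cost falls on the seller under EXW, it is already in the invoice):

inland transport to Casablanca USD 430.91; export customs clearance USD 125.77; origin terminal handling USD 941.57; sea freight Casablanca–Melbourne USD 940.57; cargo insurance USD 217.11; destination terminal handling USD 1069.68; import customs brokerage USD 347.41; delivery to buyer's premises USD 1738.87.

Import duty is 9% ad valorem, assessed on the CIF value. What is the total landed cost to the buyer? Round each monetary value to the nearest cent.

EXW: the seller makes goods available at their premises; the buyer bears all onward costs.
CIF value = EXW price + inland to port + export clearance + origin terminal + freight + insurance = 20434.68 + 430.91 + 125.77 + 941.57 + 940.57 + 217.11 = 23090.61
Import duty = 23090.61 × 9% = 2078.15
Buyer bears: inland to port 430.91 + export clearance 125.77 + origin terminal 941.57 + freight 940.57 + insurance 217.11 + destination terminal 1069.68 + brokerage 347.41 + delivery 1738.87 + duty 2078.15 = 7890.04
Landed cost = invoice 20434.68 + 7890.04 = 28324.72

Total landed cost: USD 28324.72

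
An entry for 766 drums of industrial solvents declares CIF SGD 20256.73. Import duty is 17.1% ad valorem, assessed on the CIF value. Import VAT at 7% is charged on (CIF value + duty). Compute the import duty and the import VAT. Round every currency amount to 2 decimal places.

Import duty = 20256.73 × 17.1% = 3463.90
VAT base = CIF + duty = 20256.73 + 3463.90 = 23720.63
Import VAT = 23720.63 × 7% = 1660.44

Import duty: SGD 3463.90; import VAT: SGD 1660.44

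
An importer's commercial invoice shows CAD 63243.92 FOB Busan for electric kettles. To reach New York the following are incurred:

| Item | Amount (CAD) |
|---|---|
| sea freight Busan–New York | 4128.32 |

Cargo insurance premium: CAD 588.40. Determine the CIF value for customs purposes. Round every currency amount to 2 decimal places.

CIF = FOB price + freight + insurance
CIF = 63243.92 + 4128.32 + 588.40 = 67960.64

CIF value: CAD 67960.64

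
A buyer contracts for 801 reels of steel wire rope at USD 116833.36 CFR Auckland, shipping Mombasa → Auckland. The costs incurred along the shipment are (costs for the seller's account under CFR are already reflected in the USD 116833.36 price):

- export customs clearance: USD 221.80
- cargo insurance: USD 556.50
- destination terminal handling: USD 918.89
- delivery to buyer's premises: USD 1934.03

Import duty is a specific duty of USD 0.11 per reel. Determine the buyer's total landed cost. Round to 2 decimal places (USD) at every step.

Total landed cost: USD 120330.89

CFR: the seller pays costs through ocean freight to the destination port, but not insurance.
Already in the invoice (seller's account under CFR): export clearance — exclude.
CIF value = CFR price + insurance = 116833.36 + 556.50 = 117389.86
Import duty = 801 × 0.11 = 88.11
Buyer bears: insurance 556.50 + destination terminal 918.89 + delivery 1934.03 + duty 88.11 = 3497.53
Landed cost = invoice 116833.36 + 3497.53 = 120330.89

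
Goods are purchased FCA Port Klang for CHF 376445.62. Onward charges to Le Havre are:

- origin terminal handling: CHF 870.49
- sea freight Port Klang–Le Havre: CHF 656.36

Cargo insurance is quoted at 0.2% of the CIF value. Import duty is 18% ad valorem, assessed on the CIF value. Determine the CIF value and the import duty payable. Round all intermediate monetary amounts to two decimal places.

CIF value: CHF 378729.93; import duty: CHF 68171.39

Let C be the CIF value. C = FCA price + pre-shipment costs + freight + 0.2% × C
C − 0.2% × C = 376445.62 + 870.49 + 656.36
0.998 × C = 377972.47
C = 377972.47 / 0.998 = 378729.93
Insurance premium = 0.2% × 378729.93 = 757.46
Import duty = 378729.93 × 18% = 68171.39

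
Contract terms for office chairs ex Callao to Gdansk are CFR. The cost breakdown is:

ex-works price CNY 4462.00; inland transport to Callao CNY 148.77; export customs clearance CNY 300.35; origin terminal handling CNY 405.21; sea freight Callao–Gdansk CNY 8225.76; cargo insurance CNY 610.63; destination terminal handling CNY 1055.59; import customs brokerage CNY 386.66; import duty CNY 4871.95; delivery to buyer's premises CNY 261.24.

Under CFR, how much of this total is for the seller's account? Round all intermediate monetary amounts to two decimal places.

CFR: the seller pays costs through ocean freight to the destination port, but not insurance.
Seller's account: goods 4462.00 + inland to port 148.77 + export clearance 300.35 + origin terminal 405.21 + freight 8225.76 = 13542.09
Buyer's account: insurance 610.63 + destination terminal 1055.59 + brokerage 386.66 + duty 4871.95 + delivery 261.24 = 7186.07

Seller's account: CNY 13542.09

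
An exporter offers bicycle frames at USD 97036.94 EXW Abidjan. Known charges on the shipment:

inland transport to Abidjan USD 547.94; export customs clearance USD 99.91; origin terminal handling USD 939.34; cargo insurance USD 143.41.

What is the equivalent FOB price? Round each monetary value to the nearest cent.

FOB price: USD 98624.13

Not relevant to the conversion: insurance — on the buyer under both terms; not part of either seller's price.
From EXW to FOB, the seller additionally bears: inland to port, export clearance, origin terminal.
FOB price = 97036.94 + 547.94 + 99.91 + 939.34 = 98624.13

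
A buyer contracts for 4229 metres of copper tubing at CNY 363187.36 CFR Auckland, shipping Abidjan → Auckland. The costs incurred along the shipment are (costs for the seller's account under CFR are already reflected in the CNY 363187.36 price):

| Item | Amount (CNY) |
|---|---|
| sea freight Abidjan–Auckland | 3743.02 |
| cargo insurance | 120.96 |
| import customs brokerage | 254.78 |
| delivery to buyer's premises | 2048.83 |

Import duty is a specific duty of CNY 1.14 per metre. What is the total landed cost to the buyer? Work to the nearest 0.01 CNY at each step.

Total landed cost: CNY 370432.99

CFR: the seller pays costs through ocean freight to the destination port, but not insurance.
Already in the invoice (seller's account under CFR): freight — exclude.
CIF value = CFR price + insurance = 363187.36 + 120.96 = 363308.32
Import duty = 4229 × 1.14 = 4821.06
Buyer bears: insurance 120.96 + brokerage 254.78 + delivery 2048.83 + duty 4821.06 = 7245.63
Landed cost = invoice 363187.36 + 7245.63 = 370432.99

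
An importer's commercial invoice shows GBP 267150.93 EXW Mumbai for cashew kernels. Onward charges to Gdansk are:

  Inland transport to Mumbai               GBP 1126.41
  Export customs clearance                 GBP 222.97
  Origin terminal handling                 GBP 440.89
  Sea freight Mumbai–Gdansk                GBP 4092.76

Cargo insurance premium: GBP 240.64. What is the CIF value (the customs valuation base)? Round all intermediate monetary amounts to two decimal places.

CIF value: GBP 273274.60

CIF = EXW price + pre-shipment costs + freight + insurance
CIF = 267150.93 + 1126.41 + 222.97 + 440.89 + 4092.76 + 240.64 = 273274.60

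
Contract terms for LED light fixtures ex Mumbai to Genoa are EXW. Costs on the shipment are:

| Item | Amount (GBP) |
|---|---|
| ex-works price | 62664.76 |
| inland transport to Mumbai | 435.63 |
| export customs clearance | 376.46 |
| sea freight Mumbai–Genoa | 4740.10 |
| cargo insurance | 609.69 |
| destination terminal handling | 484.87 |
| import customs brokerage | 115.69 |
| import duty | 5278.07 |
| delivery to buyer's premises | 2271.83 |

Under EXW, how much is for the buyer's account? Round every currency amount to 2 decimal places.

EXW: the seller makes goods available at their premises; the buyer bears all onward costs.
Seller's account: goods 62664.76 = 62664.76
Buyer's account: inland to port 435.63 + export clearance 376.46 + freight 4740.10 + insurance 609.69 + destination terminal 484.87 + brokerage 115.69 + duty 5278.07 + delivery 2271.83 = 14312.34

Buyer's account: GBP 14312.34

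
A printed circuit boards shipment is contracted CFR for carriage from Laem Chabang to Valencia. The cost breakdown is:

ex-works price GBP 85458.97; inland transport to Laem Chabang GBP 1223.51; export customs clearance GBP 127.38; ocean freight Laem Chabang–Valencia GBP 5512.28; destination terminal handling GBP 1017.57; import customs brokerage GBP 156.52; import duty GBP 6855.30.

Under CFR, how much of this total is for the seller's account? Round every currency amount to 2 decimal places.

Seller's account: GBP 92322.14

CFR: the seller pays costs through ocean freight to the destination port, but not insurance.
Seller's account: goods 85458.97 + inland to port 1223.51 + export clearance 127.38 + freight 5512.28 = 92322.14
Buyer's account: destination terminal 1017.57 + brokerage 156.52 + duty 6855.30 = 8029.39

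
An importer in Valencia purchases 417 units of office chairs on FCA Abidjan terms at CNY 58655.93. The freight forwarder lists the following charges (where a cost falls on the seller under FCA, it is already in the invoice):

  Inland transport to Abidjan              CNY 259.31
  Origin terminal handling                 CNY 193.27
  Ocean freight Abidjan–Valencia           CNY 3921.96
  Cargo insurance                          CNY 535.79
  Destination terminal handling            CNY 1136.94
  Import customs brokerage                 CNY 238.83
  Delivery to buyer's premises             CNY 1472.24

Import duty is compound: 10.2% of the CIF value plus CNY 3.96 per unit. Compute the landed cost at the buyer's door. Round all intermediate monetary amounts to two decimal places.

Total landed cost: CNY 74263.59

FCA: the seller delivers export-cleared goods to the carrier; the buyer bears costs from that point.
Already in the invoice (seller's account under FCA): inland to port — exclude.
CIF value = FCA price + origin terminal + freight + insurance = 58655.93 + 193.27 + 3921.96 + 535.79 = 63306.95
Ad valorem component: 63306.95 × 10.2% = 6457.31
Specific component: 417 × 3.96 = 1651.32
Import duty = 6457.31 + 1651.32 = 8108.63
Buyer bears: origin terminal 193.27 + freight 3921.96 + insurance 535.79 + destination terminal 1136.94 + brokerage 238.83 + delivery 1472.24 + duty 8108.63 = 15607.66
Landed cost = invoice 58655.93 + 15607.66 = 74263.59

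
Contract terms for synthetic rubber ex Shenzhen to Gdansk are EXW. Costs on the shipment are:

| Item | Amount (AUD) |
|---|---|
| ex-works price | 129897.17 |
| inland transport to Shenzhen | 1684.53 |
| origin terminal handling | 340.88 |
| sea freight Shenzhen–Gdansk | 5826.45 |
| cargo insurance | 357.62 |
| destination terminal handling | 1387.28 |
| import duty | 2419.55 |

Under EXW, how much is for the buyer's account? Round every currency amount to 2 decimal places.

EXW: the seller makes goods available at their premises; the buyer bears all onward costs.
Seller's account: goods 129897.17 = 129897.17
Buyer's account: inland to port 1684.53 + origin terminal 340.88 + freight 5826.45 + insurance 357.62 + destination terminal 1387.28 + duty 2419.55 = 12016.31

Buyer's account: AUD 12016.31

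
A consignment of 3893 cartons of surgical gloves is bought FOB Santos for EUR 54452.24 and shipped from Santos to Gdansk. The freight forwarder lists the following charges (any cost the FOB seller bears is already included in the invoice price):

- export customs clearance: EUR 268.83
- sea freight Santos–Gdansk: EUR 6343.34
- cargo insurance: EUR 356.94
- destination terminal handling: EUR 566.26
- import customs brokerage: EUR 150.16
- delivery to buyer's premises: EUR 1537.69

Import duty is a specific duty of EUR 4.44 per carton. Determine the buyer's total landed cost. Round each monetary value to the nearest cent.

FOB: the seller bears costs until goods are on board at the origin port; the buyer bears freight, insurance and all costs thereafter.
Already in the invoice (seller's account under FOB): export clearance — exclude.
CIF value = FOB price + freight + insurance = 54452.24 + 6343.34 + 356.94 = 61152.52
Import duty = 3893 × 4.44 = 17284.92
Buyer bears: freight 6343.34 + insurance 356.94 + destination terminal 566.26 + brokerage 150.16 + delivery 1537.69 + duty 17284.92 = 26239.31
Landed cost = invoice 54452.24 + 26239.31 = 80691.55

Total landed cost: EUR 80691.55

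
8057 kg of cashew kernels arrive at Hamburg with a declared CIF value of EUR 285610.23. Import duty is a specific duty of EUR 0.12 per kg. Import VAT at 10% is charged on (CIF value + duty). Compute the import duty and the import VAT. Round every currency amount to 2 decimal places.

Import duty = 8057 × 0.12 = 966.84
VAT base = CIF + duty = 285610.23 + 966.84 = 286577.07
Import VAT = 286577.07 × 10% = 28657.71

Import duty: EUR 966.84; import VAT: EUR 28657.71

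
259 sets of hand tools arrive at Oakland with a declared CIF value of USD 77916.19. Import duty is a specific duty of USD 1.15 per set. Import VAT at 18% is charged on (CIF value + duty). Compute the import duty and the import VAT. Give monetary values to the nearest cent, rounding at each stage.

Import duty: USD 297.85; import VAT: USD 14078.53

Import duty = 259 × 1.15 = 297.85
VAT base = CIF + duty = 77916.19 + 297.85 = 78214.04
Import VAT = 78214.04 × 18% = 14078.53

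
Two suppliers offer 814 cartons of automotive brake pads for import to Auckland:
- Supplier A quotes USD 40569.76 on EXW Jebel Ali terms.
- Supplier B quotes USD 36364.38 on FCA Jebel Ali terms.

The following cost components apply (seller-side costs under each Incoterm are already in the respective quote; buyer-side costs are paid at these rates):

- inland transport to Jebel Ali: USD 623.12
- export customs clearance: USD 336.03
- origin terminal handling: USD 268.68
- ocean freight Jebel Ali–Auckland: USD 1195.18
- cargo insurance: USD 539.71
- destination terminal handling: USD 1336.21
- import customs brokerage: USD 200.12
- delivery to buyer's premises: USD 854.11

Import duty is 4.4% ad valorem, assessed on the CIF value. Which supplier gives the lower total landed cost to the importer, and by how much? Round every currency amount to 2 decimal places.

Supplier A (EXW):
CIF value = EXW price + inland to port + export clearance + origin terminal + freight + insurance = 40569.76 + 623.12 + 336.03 + 268.68 + 1195.18 + 539.71 = 43532.48
Import duty = 43532.48 × 4.4% = 1915.43
Buyer bears (A): 623.12 + 336.03 + 268.68 + 1195.18 + 539.71 + 1336.21 + 200.12 + 854.11 = 5353.16
Landed cost (A) = invoice 40569.76 + 5353.16 + duty 1915.43 = 47838.35
Supplier B (FCA):
CIF value = FCA price + origin terminal + freight + insurance = 36364.38 + 268.68 + 1195.18 + 539.71 = 38367.95
Import duty = 38367.95 × 4.4% = 1688.19
Buyer bears (B): 268.68 + 1195.18 + 539.71 + 1336.21 + 200.12 + 854.11 = 4394.01
Landed cost (B) = invoice 36364.38 + 4394.01 + duty 1688.19 = 42446.58
Difference = |47838.35 − 42446.58| = 5391.77

Supplier B is cheaper by USD 5391.77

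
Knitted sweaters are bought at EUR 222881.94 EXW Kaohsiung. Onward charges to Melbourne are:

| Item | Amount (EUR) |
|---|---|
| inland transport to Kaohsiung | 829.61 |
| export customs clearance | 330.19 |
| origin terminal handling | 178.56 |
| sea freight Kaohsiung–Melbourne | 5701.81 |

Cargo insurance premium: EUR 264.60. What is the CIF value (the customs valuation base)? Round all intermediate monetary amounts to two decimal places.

CIF = EXW price + pre-shipment costs + freight + insurance
CIF = 222881.94 + 829.61 + 330.19 + 178.56 + 5701.81 + 264.60 = 230186.71

CIF value: EUR 230186.71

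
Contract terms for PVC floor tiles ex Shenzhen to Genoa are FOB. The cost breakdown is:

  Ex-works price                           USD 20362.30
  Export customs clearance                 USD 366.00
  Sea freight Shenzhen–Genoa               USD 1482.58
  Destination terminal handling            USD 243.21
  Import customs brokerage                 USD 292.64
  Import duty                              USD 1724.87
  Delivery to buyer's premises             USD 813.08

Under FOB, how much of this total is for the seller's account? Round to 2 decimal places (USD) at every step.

Seller's account: USD 20728.30

FOB: the seller bears costs until goods are on board at the origin port; the buyer bears freight, insurance and all costs thereafter.
Seller's account: goods 20362.30 + export clearance 366.00 = 20728.30
Buyer's account: freight 1482.58 + destination terminal 243.21 + brokerage 292.64 + duty 1724.87 + delivery 813.08 = 4556.38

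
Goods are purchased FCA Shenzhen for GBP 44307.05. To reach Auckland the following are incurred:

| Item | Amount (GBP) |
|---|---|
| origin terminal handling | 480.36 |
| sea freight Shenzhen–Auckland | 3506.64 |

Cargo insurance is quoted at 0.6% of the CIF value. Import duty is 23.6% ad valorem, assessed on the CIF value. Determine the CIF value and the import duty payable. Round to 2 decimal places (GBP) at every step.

Let C be the CIF value. C = FCA price + pre-shipment costs + freight + 0.6% × C
C − 0.6% × C = 44307.05 + 480.36 + 3506.64
0.994 × C = 48294.05
C = 48294.05 / 0.994 = 48585.56
Insurance premium = 0.6% × 48585.56 = 291.51
Import duty = 48585.56 × 23.6% = 11466.19

CIF value: GBP 48585.56; import duty: GBP 11466.19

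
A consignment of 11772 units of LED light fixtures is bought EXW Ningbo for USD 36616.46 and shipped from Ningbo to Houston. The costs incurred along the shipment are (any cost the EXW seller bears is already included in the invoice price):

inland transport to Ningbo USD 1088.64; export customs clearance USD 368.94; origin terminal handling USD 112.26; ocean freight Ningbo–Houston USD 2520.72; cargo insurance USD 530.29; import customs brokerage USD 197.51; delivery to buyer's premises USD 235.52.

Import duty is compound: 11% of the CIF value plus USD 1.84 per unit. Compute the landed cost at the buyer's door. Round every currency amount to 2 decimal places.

Total landed cost: USD 67866.92

EXW: the seller makes goods available at their premises; the buyer bears all onward costs.
CIF value = EXW price + inland to port + export clearance + origin terminal + freight + insurance = 36616.46 + 1088.64 + 368.94 + 112.26 + 2520.72 + 530.29 = 41237.31
Ad valorem component: 41237.31 × 11% = 4536.10
Specific component: 11772 × 1.84 = 21660.48
Import duty = 4536.10 + 21660.48 = 26196.58
Buyer bears: inland to port 1088.64 + export clearance 368.94 + origin terminal 112.26 + freight 2520.72 + insurance 530.29 + brokerage 197.51 + delivery 235.52 + duty 26196.58 = 31250.46
Landed cost = invoice 36616.46 + 31250.46 = 67866.92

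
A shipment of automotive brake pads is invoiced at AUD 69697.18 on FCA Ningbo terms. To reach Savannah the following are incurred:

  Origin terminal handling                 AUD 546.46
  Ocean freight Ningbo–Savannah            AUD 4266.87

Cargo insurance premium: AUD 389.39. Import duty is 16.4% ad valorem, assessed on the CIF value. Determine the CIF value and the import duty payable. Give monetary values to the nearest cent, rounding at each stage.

CIF = FCA price + pre-shipment costs + freight + insurance
CIF = 69697.18 + 546.46 + 4266.87 + 389.39 = 74899.90
Import duty = 74899.90 × 16.4% = 12283.58

CIF value: AUD 74899.90; import duty: AUD 12283.58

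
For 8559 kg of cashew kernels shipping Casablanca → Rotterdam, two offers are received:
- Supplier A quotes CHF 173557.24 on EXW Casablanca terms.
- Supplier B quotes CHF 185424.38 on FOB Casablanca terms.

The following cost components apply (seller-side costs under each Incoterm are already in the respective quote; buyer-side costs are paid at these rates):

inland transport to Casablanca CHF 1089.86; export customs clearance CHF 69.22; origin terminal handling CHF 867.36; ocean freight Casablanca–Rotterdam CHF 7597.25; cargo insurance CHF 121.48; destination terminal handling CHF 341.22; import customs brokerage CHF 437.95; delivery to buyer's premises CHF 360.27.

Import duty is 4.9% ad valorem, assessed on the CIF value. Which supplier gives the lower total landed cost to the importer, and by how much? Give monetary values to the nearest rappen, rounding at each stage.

Supplier A is cheaper by CHF 10322.89

Supplier A (EXW):
CIF value = EXW price + inland to port + export clearance + origin terminal + freight + insurance = 173557.24 + 1089.86 + 69.22 + 867.36 + 7597.25 + 121.48 = 183302.41
Import duty = 183302.41 × 4.9% = 8981.82
Buyer bears (A): 1089.86 + 69.22 + 867.36 + 7597.25 + 121.48 + 341.22 + 437.95 + 360.27 = 10884.61
Landed cost (A) = invoice 173557.24 + 10884.61 + duty 8981.82 = 193423.67
Supplier B (FOB):
CIF value = FOB price + freight + insurance = 185424.38 + 7597.25 + 121.48 = 193143.11
Import duty = 193143.11 × 4.9% = 9464.01
Buyer bears (B): 7597.25 + 121.48 + 341.22 + 437.95 + 360.27 = 8858.17
Landed cost (B) = invoice 185424.38 + 8858.17 + duty 9464.01 = 203746.56
Difference = |193423.67 − 203746.56| = 10322.89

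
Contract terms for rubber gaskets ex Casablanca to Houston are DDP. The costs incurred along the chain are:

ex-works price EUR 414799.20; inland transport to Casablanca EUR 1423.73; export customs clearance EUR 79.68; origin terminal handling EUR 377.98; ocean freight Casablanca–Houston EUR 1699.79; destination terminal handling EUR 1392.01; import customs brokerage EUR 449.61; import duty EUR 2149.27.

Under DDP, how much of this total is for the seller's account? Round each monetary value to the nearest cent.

Seller's account: EUR 422371.27

DDP: the seller bears all costs including import duty.
Seller's account: goods 414799.20 + inland to port 1423.73 + export clearance 79.68 + origin terminal 377.98 + freight 1699.79 + destination terminal 1392.01 + brokerage 449.61 + duty 2149.27 = 422371.27
Buyer's account: 0.00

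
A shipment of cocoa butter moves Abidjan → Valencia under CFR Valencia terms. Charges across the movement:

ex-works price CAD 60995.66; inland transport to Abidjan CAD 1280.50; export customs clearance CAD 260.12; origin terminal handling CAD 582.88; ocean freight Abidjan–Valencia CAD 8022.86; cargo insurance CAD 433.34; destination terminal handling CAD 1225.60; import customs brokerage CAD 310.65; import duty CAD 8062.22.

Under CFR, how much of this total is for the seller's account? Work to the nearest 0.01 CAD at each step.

CFR: the seller pays costs through ocean freight to the destination port, but not insurance.
Seller's account: goods 60995.66 + inland to port 1280.50 + export clearance 260.12 + origin terminal 582.88 + freight 8022.86 = 71142.02
Buyer's account: insurance 433.34 + destination terminal 1225.60 + brokerage 310.65 + duty 8062.22 = 10031.81

Seller's account: CAD 71142.02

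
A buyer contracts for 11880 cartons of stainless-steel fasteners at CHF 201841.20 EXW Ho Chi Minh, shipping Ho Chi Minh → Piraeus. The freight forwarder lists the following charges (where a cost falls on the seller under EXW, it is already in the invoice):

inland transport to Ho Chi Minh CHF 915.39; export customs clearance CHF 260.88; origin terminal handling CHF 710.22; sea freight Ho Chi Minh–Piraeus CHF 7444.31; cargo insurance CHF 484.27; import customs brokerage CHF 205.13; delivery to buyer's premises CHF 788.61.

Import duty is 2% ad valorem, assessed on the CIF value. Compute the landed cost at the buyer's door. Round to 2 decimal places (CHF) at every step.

Total landed cost: CHF 216883.14

EXW: the seller makes goods available at their premises; the buyer bears all onward costs.
CIF value = EXW price + inland to port + export clearance + origin terminal + freight + insurance = 201841.20 + 915.39 + 260.88 + 710.22 + 7444.31 + 484.27 = 211656.27
Import duty = 211656.27 × 2% = 4233.13
Buyer bears: inland to port 915.39 + export clearance 260.88 + origin terminal 710.22 + freight 7444.31 + insurance 484.27 + brokerage 205.13 + delivery 788.61 + duty 4233.13 = 15041.94
Landed cost = invoice 201841.20 + 15041.94 = 216883.14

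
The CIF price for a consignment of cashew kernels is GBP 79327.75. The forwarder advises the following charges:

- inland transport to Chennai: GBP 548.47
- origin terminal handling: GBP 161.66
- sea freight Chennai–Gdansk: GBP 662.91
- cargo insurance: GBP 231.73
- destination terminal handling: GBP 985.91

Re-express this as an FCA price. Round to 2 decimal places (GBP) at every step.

FCA price: GBP 78271.45

Not relevant to the conversion: inland to port — on the seller under both CIF and FCA; already in the CIF price and stays in the FCA price. destination terminal — on the buyer under both terms; not part of either seller's price.
From CIF to FCA, the seller no longer bears: origin terminal, freight, insurance.
FCA price = 79327.75 − 161.66 − 662.91 − 231.73 = 78271.45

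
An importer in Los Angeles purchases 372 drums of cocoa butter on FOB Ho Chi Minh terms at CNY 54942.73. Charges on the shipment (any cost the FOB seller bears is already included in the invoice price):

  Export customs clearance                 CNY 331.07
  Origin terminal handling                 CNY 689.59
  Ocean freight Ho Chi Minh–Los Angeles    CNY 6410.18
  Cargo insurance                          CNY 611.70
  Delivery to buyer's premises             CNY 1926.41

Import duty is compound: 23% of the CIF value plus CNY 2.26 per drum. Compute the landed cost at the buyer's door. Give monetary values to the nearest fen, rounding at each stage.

FOB: the seller bears costs until goods are on board at the origin port; the buyer bears freight, insurance and all costs thereafter.
Already in the invoice (seller's account under FOB): export clearance, origin terminal — exclude.
CIF value = FOB price + freight + insurance = 54942.73 + 6410.18 + 611.70 = 61964.61
Ad valorem component: 61964.61 × 23% = 14251.86
Specific component: 372 × 2.26 = 840.72
Import duty = 14251.86 + 840.72 = 15092.58
Buyer bears: freight 6410.18 + insurance 611.70 + delivery 1926.41 + duty 15092.58 = 24040.87
Landed cost = invoice 54942.73 + 24040.87 = 78983.60

Total landed cost: CNY 78983.60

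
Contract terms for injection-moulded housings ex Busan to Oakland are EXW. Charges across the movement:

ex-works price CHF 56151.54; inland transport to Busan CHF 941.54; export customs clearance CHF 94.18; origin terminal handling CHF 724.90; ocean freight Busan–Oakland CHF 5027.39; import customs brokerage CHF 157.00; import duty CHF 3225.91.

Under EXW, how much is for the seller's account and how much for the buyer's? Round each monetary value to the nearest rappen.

Seller: CHF 56151.54; buyer: CHF 10170.92

EXW: the seller makes goods available at their premises; the buyer bears all onward costs.
Seller's account: goods 56151.54 = 56151.54
Buyer's account: inland to port 941.54 + export clearance 94.18 + origin terminal 724.90 + freight 5027.39 + brokerage 157.00 + duty 3225.91 = 10170.92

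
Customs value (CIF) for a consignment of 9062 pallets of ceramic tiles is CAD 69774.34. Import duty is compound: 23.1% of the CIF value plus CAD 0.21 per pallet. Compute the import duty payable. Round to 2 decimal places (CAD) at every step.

Ad valorem component: 69774.34 × 23.1% = 16117.87
Specific component: 9062 × 0.21 = 1903.02
Import duty = 16117.87 + 1903.02 = 18020.89

Import duty: CAD 18020.89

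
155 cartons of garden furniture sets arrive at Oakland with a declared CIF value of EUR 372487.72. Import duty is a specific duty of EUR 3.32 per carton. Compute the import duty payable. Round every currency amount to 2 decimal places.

Import duty: EUR 514.60

Import duty = 155 × 3.32 = 514.60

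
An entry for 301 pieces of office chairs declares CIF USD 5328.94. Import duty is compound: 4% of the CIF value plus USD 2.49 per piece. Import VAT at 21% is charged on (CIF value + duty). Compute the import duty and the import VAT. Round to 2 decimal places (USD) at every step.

Ad valorem component: 5328.94 × 4% = 213.16
Specific component: 301 × 2.49 = 749.49
Import duty = 213.16 + 749.49 = 962.65
VAT base = CIF + duty = 5328.94 + 962.65 = 6291.59
Import VAT = 6291.59 × 21% = 1321.23

Import duty: USD 962.65; import VAT: USD 1321.23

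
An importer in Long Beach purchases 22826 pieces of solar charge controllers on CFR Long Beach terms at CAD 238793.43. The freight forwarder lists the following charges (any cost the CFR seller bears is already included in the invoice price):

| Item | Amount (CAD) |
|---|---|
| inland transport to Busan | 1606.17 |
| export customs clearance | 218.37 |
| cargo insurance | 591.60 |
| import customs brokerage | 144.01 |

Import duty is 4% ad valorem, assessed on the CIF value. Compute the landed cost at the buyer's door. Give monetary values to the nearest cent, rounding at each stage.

CFR: the seller pays costs through ocean freight to the destination port, but not insurance.
Already in the invoice (seller's account under CFR): inland to port, export clearance — exclude.
CIF value = CFR price + insurance = 238793.43 + 591.60 = 239385.03
Import duty = 239385.03 × 4% = 9575.40
Buyer bears: insurance 591.60 + brokerage 144.01 + duty 9575.40 = 10311.01
Landed cost = invoice 238793.43 + 10311.01 = 249104.44

Total landed cost: CAD 249104.44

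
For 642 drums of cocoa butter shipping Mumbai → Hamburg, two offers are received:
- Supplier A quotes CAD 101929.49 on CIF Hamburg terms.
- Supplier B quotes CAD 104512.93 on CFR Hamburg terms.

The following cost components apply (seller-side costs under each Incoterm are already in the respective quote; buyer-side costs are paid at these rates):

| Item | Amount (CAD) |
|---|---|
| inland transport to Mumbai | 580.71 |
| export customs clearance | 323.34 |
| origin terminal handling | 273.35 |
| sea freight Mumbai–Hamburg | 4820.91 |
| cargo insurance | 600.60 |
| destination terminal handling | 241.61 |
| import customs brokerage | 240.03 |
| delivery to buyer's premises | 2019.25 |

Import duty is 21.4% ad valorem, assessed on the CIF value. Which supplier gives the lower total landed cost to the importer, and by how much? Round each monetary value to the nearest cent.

Supplier A is cheaper by CAD 3865.43

Supplier A (CIF):
The CIF price already equals the CIF value: 101929.49
Import duty = 101929.49 × 21.4% = 21812.91
Buyer bears (A): 241.61 + 240.03 + 2019.25 = 2500.89
Landed cost (A) = invoice 101929.49 + 2500.89 + duty 21812.91 = 126243.29
Supplier B (CFR):
CIF value = CFR price + insurance = 104512.93 + 600.60 = 105113.53
Import duty = 105113.53 × 21.4% = 22494.30
Buyer bears (B): 600.60 + 241.61 + 240.03 + 2019.25 = 3101.49
Landed cost (B) = invoice 104512.93 + 3101.49 + duty 22494.30 = 130108.72
Difference = |126243.29 − 130108.72| = 3865.43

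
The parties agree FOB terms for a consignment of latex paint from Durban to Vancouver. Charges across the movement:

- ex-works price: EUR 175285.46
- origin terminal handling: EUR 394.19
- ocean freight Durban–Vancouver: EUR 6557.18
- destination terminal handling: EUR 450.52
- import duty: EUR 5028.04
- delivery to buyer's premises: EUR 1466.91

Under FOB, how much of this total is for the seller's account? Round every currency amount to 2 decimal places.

Seller's account: EUR 175679.65

FOB: the seller bears costs until goods are on board at the origin port; the buyer bears freight, insurance and all costs thereafter.
Seller's account: goods 175285.46 + origin terminal 394.19 = 175679.65
Buyer's account: freight 6557.18 + destination terminal 450.52 + duty 5028.04 + delivery 1466.91 = 13502.65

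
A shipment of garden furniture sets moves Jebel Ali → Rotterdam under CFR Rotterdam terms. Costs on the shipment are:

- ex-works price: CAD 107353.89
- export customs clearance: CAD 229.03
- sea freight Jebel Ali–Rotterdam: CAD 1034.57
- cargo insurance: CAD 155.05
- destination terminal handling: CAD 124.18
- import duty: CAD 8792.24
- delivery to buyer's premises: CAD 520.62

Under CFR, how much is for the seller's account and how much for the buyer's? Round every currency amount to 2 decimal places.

Seller: CAD 108617.49; buyer: CAD 9592.09

CFR: the seller pays costs through ocean freight to the destination port, but not insurance.
Seller's account: goods 107353.89 + export clearance 229.03 + freight 1034.57 = 108617.49
Buyer's account: insurance 155.05 + destination terminal 124.18 + duty 8792.24 + delivery 520.62 = 9592.09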